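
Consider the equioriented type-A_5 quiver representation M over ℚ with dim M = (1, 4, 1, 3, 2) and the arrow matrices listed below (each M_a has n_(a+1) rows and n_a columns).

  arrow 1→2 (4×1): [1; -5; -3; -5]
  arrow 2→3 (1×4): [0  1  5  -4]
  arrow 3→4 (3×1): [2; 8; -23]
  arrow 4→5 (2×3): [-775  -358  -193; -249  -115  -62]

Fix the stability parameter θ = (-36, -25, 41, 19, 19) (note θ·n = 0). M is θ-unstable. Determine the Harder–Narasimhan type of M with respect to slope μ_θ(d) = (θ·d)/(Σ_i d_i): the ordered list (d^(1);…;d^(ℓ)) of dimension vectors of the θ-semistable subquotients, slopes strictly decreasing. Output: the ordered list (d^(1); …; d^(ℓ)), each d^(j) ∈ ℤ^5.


Via rank(M_{q-1}∘⋯∘M_p): M ≅ I[1,2], I[2,2]^2, I[2,5], I[4,4], I[4,5].
μ_θ-semistable layers: μ^(1)=79/3; μ^(2)=19; μ^(3)=-25; μ^(4)=-36

((0, 0, 1, 1, 1); (0, 0, 0, 2, 1); (0, 4, 0, 0, 0); (1, 0, 0, 0, 0))


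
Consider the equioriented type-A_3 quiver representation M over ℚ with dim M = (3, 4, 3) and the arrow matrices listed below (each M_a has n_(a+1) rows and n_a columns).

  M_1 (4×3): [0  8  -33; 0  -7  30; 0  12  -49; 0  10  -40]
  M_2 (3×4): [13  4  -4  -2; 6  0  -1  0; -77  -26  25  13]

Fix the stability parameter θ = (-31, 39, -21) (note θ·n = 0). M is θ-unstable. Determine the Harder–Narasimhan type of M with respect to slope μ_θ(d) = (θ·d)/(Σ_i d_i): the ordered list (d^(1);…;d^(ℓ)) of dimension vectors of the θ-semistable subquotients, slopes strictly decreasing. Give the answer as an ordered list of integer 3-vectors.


Barcode: M ≅ I[1,1], I[1,3]^2, I[2,2], I[2,3]. HN layers by μ_θ (3 steps, strictly decreasing):
  μ^(1)=39; μ^(2)=9; μ^(3)=-31

((0, 1, 0); (0, 3, 3); (3, 0, 0))


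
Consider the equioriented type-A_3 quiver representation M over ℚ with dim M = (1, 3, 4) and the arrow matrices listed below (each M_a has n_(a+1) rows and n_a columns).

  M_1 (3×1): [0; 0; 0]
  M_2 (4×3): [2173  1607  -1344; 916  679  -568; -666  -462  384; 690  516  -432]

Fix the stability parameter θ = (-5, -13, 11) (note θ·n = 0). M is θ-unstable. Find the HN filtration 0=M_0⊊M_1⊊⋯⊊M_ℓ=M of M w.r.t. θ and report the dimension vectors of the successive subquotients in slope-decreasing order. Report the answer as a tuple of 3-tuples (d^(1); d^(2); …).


Barcode: M ≅ I[1,1], I[2,2], I[2,3]^2, I[3,3]^2. HN layers by μ_θ (3 steps, strictly decreasing):
  μ^(1)=11; μ^(2)=-5; μ^(3)=-13

((0, 0, 4); (1, 0, 0); (0, 3, 0))


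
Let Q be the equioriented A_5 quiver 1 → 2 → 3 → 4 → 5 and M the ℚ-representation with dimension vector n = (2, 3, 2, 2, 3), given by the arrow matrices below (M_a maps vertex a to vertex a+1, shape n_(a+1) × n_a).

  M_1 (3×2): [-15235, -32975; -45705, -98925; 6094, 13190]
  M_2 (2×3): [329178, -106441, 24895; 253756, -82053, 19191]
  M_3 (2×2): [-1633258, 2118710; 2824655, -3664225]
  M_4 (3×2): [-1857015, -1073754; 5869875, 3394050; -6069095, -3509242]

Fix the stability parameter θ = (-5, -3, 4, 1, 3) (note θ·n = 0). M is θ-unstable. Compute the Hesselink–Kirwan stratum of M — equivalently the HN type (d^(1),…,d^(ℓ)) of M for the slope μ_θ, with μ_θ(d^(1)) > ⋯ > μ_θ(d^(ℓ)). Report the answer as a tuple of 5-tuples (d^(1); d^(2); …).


Barcode: M ≅ I[1,1], I[1,3], I[2,2], I[2,4], I[4,5], I[5,5]^2. HN layers by μ_θ (6 steps, strictly decreasing):
  μ^(1)=4; μ^(2)=3; μ^(3)=5/2; μ^(4)=1; μ^(5)=-3; μ^(6)=-5

((0, 0, 1, 0, 0); (0, 0, 0, 0, 3); (0, 0, 1, 1, 0); (0, 0, 0, 1, 0); (0, 3, 0, 0, 0); (2, 0, 0, 0, 0))


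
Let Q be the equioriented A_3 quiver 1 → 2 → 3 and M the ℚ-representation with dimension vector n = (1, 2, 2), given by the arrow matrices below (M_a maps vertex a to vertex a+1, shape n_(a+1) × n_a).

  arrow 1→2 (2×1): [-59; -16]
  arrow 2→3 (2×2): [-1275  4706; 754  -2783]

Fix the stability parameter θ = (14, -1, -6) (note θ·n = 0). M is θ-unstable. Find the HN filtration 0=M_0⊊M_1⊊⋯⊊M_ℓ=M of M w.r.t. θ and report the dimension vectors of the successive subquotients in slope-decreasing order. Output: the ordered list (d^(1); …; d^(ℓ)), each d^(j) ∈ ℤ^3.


Via rank(M_{q-1}∘⋯∘M_p): M ≅ I[1,3], I[2,3].
μ_θ-semistable layers: μ^(1)=7/3; μ^(2)=-7/2

((1, 1, 1); (0, 1, 1))


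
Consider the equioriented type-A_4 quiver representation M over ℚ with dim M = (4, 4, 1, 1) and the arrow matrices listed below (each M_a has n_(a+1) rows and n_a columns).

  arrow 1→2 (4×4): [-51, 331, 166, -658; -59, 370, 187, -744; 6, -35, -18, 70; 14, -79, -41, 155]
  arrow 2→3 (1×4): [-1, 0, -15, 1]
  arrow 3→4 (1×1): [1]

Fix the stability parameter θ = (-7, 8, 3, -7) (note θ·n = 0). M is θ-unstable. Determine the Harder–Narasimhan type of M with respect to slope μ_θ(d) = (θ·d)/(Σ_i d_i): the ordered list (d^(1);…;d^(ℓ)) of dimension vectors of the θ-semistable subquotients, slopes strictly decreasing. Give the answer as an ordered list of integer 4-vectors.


Barcode: M ≅ I[1,2]^3, I[1,4]. HN layers by μ_θ (3 steps, strictly decreasing):
  μ^(1)=8; μ^(2)=4/3; μ^(3)=-7

((0, 3, 0, 0); (0, 1, 1, 1); (4, 0, 0, 0))


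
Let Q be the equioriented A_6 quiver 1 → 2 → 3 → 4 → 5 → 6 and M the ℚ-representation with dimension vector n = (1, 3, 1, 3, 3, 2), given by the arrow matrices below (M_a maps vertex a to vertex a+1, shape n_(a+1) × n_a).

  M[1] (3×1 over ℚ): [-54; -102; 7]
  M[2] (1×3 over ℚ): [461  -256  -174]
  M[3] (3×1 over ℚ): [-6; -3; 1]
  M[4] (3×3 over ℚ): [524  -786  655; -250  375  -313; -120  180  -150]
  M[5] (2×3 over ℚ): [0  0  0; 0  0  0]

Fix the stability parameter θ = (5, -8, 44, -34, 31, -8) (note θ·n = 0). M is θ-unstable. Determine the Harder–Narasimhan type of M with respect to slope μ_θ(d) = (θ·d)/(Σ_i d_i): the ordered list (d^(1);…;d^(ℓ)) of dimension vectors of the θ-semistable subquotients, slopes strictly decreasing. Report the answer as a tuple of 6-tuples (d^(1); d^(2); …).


Barcode: M ≅ I[1,2], I[2,2], I[2,5], I[4,4], I[4,5], I[5,5], I[6,6]^2. HN layers by μ_θ (5 steps, strictly decreasing):
  μ^(1)=31; μ^(2)=5; μ^(3)=-3/2; μ^(4)=-8; μ^(5)=-34

((0, 0, 0, 0, 3, 0); (0, 0, 1, 1, 0, 0); (1, 1, 0, 0, 0, 0); (0, 2, 0, 0, 0, 2); (0, 0, 0, 2, 0, 0))


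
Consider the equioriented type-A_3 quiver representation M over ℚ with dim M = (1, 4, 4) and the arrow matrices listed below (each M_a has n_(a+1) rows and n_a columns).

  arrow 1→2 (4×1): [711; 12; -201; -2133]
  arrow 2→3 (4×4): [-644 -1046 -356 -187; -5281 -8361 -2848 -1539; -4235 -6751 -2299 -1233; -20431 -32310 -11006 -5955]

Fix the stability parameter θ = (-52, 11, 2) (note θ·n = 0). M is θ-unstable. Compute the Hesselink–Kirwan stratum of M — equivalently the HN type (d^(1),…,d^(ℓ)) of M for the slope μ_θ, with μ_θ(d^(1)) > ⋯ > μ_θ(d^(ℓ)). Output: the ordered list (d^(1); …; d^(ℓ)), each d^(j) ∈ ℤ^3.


Interval decomposition of M: I[1,3], I[2,3]^3.
HN type (ℓ=2): μ^(1)=13/2; μ^(2)=-52

((0, 4, 4); (1, 0, 0))


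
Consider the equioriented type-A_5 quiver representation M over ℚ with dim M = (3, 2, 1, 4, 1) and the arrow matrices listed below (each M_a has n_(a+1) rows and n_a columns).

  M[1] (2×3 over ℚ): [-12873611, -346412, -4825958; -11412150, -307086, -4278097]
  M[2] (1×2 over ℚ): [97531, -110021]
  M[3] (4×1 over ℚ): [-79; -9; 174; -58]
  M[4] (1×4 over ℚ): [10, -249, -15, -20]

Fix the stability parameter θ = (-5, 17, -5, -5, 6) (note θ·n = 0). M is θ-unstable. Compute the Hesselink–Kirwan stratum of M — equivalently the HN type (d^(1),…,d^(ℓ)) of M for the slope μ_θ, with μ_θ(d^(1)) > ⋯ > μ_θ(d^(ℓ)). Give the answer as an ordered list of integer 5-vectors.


Barcode: M ≅ I[1,1], I[1,2], I[1,5], I[4,4]^3. HN layers by μ_θ (4 steps, strictly decreasing):
  μ^(1)=17; μ^(2)=6; μ^(3)=7/3; μ^(4)=-5

((0, 1, 0, 0, 0); (0, 0, 0, 0, 1); (0, 1, 1, 1, 0); (3, 0, 0, 3, 0))


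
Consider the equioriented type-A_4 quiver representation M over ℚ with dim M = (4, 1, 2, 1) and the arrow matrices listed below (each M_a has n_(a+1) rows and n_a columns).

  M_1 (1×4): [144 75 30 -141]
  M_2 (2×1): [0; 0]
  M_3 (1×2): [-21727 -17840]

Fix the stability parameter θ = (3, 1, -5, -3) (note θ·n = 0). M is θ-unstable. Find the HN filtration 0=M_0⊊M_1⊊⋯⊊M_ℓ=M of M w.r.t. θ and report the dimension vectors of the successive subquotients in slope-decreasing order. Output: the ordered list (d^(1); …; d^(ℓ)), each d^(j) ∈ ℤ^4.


Via rank(M_{q-1}∘⋯∘M_p): M ≅ I[1,1]^3, I[1,2], I[3,3], I[3,4].
μ_θ-semistable layers: μ^(1)=3; μ^(2)=2; μ^(3)=-3; μ^(4)=-5

((3, 0, 0, 0); (1, 1, 0, 0); (0, 0, 0, 1); (0, 0, 2, 0))


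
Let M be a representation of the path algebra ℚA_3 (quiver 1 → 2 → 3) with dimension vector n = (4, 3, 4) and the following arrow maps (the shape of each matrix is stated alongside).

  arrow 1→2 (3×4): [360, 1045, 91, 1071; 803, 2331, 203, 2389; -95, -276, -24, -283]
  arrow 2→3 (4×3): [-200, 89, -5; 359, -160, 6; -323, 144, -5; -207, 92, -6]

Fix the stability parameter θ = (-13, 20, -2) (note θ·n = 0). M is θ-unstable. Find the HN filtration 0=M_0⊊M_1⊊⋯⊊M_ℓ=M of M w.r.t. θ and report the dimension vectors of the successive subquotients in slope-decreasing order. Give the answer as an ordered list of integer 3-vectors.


Via rank(M_{q-1}∘⋯∘M_p): M ≅ I[1,1], I[1,3]^3, I[3,3].
μ_θ-semistable layers: μ^(1)=9; μ^(2)=-2; μ^(3)=-13

((0, 3, 3); (0, 0, 1); (4, 0, 0))


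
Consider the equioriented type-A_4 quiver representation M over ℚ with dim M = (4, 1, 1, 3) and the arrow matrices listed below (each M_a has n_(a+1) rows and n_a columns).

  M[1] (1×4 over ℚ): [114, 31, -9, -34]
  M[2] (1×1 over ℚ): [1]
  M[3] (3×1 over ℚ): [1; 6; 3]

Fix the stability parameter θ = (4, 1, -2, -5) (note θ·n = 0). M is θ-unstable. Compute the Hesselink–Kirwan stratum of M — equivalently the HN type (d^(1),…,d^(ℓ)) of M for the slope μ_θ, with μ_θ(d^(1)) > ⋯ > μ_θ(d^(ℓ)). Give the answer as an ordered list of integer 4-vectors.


Barcode: M ≅ I[1,1]^3, I[1,4], I[4,4]^2. HN layers by μ_θ (3 steps, strictly decreasing):
  μ^(1)=4; μ^(2)=-1/2; μ^(3)=-5

((3, 0, 0, 0); (1, 1, 1, 1); (0, 0, 0, 2))


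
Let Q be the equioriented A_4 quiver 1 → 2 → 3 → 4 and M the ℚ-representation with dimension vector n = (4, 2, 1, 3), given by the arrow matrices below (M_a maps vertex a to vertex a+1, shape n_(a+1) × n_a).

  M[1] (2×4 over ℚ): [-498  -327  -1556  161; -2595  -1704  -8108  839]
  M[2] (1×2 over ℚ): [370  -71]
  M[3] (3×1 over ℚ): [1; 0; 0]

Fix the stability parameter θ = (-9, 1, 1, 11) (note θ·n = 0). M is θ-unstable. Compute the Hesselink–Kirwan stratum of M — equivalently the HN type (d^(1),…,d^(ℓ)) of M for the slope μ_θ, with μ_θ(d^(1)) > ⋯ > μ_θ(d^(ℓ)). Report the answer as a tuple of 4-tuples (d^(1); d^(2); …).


Via rank(M_{q-1}∘⋯∘M_p): M ≅ I[1,1]^2, I[1,2], I[1,4], I[4,4]^2.
μ_θ-semistable layers: μ^(1)=11; μ^(2)=1; μ^(3)=-9

((0, 0, 0, 3); (0, 2, 1, 0); (4, 0, 0, 0))


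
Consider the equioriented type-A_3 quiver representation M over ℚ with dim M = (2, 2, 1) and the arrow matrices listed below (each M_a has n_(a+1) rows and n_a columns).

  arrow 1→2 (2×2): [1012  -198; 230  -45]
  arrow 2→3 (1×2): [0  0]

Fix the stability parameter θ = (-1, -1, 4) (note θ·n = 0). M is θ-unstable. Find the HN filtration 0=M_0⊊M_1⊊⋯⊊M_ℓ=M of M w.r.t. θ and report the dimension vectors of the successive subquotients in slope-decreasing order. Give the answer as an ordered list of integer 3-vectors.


Interval decomposition of M: I[1,1], I[1,2], I[2,2], I[3,3].
HN type (ℓ=2): μ^(1)=4; μ^(2)=-1

((0, 0, 1); (2, 2, 0))


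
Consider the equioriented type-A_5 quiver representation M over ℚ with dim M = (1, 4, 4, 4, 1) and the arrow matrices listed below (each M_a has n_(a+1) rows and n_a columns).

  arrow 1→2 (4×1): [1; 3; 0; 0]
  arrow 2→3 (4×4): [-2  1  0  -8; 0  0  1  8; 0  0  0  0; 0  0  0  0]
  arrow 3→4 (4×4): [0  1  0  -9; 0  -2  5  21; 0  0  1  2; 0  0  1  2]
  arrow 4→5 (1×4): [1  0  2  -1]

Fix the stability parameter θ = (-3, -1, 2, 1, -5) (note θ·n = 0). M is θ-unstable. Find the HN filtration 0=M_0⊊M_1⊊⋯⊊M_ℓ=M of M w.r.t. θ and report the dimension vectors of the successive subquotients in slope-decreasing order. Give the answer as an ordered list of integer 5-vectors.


Interval decomposition of M: I[1,3], I[2,2]^2, I[2,5], I[3,4]^2, I[4,4].
HN type (ℓ=6): μ^(1)=2; μ^(2)=3/2; μ^(3)=1; μ^(4)=-2/3; μ^(5)=-1; μ^(6)=-3

((0, 0, 1, 0, 0); (0, 0, 2, 2, 0); (0, 0, 0, 1, 0); (0, 0, 1, 1, 1); (0, 4, 0, 0, 0); (1, 0, 0, 0, 0))


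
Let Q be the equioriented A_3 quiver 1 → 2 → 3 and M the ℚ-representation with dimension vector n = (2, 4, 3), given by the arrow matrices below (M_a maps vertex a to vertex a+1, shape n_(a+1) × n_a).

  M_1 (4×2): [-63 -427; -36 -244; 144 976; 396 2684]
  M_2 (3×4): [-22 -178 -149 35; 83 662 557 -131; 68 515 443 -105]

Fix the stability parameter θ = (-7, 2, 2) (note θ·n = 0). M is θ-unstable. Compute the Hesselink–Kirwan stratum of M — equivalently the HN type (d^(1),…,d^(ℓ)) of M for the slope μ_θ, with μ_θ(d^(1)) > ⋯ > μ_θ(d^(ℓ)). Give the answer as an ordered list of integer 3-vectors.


Interval decomposition of M: I[1,1], I[1,3], I[2,2], I[2,3]^2.
HN type (ℓ=2): μ^(1)=2; μ^(2)=-7

((0, 4, 3); (2, 0, 0))


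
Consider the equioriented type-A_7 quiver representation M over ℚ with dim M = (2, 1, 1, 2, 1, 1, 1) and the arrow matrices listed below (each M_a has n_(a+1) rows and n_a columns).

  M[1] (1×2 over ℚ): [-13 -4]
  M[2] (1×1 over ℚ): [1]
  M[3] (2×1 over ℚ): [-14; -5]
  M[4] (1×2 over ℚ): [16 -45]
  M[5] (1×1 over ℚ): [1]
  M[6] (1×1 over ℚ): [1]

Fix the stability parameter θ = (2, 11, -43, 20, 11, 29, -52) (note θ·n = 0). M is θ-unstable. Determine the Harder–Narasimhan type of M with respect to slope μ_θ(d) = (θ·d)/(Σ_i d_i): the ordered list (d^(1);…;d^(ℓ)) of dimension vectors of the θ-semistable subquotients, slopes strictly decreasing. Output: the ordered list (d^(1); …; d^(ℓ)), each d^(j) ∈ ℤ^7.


Barcode: M ≅ I[1,1], I[1,7], I[4,4]. HN layers by μ_θ (3 steps, strictly decreasing):
  μ^(1)=20; μ^(2)=2; μ^(3)=-10

((0, 0, 0, 1, 0, 0, 0); (1, 0, 0, 1, 1, 1, 1); (1, 1, 1, 0, 0, 0, 0))


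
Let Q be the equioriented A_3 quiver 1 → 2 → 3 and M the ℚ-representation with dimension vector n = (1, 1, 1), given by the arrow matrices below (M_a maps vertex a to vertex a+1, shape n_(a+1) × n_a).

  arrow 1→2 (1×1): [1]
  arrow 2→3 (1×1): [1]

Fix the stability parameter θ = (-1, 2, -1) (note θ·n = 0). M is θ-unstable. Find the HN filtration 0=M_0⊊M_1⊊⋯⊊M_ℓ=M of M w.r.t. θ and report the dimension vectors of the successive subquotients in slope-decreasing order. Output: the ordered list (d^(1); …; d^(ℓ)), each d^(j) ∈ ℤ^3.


Barcode: M ≅ I[1,3]. HN layers by μ_θ (2 steps, strictly decreasing):
  μ^(1)=1/2; μ^(2)=-1

((0, 1, 1); (1, 0, 0))


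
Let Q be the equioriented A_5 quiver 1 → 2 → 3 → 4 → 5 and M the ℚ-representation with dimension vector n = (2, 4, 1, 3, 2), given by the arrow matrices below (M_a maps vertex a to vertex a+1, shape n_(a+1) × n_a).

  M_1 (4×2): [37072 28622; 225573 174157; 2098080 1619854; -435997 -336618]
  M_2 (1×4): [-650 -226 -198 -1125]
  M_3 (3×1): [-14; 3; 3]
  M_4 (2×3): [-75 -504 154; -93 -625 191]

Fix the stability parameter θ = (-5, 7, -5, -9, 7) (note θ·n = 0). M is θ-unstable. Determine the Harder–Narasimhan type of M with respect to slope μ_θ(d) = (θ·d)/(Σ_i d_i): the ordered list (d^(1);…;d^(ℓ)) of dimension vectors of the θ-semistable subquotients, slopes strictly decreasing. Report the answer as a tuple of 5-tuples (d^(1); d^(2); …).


Via rank(M_{q-1}∘⋯∘M_p): M ≅ I[1,2], I[1,4], I[2,2]^2, I[4,5]^2.
μ_θ-semistable layers: μ^(1)=7; μ^(2)=-7/3; μ^(3)=-5; μ^(4)=-9

((0, 3, 0, 0, 2); (0, 1, 1, 1, 0); (2, 0, 0, 0, 0); (0, 0, 0, 2, 0))


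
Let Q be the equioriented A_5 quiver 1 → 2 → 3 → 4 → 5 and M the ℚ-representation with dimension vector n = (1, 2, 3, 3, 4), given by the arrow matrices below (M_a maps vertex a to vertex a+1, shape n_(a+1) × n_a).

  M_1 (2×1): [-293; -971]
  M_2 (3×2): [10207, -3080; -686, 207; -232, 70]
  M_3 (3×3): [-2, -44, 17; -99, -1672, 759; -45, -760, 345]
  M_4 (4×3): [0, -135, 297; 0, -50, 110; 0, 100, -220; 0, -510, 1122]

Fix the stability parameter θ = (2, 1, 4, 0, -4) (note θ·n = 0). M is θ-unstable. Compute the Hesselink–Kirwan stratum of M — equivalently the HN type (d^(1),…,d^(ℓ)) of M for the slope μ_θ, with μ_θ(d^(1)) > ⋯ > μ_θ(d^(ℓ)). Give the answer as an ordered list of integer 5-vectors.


Via rank(M_{q-1}∘⋯∘M_p): M ≅ I[1,4], I[2,4], I[3,3], I[4,5], I[5,5]^3.
μ_θ-semistable layers: μ^(1)=4; μ^(2)=2; μ^(3)=3/2; μ^(4)=1; μ^(5)=-2; μ^(6)=-4

((0, 0, 1, 0, 0); (0, 0, 2, 2, 0); (1, 1, 0, 0, 0); (0, 1, 0, 0, 0); (0, 0, 0, 1, 1); (0, 0, 0, 0, 3))


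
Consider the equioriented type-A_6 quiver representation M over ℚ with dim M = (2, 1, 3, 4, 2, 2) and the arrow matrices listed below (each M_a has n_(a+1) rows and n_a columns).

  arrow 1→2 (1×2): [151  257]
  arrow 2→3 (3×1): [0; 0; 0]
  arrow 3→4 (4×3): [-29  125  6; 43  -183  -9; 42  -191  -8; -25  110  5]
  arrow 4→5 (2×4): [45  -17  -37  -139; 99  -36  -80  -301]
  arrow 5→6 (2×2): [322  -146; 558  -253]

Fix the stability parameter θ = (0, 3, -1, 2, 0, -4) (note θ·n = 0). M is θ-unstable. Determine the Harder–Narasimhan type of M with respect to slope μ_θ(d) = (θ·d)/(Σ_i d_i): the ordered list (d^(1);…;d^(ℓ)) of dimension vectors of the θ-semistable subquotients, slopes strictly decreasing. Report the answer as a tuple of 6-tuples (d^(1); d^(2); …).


Via rank(M_{q-1}∘⋯∘M_p): M ≅ I[1,1], I[1,2], I[3,4], I[3,6]^2, I[4,4].
μ_θ-semistable layers: μ^(1)=3; μ^(2)=2; μ^(3)=0; μ^(4)=-2/3; μ^(5)=-1

((0, 1, 0, 0, 0, 0); (0, 0, 0, 2, 0, 0); (2, 0, 0, 0, 0, 0); (0, 0, 0, 2, 2, 2); (0, 0, 3, 0, 0, 0))


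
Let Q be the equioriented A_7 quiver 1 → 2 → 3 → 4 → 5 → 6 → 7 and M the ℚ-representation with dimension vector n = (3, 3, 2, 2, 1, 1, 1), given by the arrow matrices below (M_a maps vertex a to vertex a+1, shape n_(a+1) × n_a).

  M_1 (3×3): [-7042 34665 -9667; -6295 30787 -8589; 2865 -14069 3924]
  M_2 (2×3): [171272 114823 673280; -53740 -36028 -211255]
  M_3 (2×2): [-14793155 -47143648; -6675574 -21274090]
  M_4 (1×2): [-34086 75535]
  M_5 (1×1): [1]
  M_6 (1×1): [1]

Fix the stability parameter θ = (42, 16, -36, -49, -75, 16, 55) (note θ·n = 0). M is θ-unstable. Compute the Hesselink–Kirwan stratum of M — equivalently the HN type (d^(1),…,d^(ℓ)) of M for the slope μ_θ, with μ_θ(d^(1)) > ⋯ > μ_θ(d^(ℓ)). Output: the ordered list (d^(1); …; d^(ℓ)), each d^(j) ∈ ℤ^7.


Interval decomposition of M: I[1,2], I[1,4], I[1,7].
HN type (ℓ=5): μ^(1)=55; μ^(2)=29; μ^(3)=16; μ^(4)=-27/4; μ^(5)=-102/5

((0, 0, 0, 0, 0, 0, 1); (1, 1, 0, 0, 0, 0, 0); (0, 0, 0, 0, 0, 1, 0); (1, 1, 1, 1, 0, 0, 0); (1, 1, 1, 1, 1, 0, 0))


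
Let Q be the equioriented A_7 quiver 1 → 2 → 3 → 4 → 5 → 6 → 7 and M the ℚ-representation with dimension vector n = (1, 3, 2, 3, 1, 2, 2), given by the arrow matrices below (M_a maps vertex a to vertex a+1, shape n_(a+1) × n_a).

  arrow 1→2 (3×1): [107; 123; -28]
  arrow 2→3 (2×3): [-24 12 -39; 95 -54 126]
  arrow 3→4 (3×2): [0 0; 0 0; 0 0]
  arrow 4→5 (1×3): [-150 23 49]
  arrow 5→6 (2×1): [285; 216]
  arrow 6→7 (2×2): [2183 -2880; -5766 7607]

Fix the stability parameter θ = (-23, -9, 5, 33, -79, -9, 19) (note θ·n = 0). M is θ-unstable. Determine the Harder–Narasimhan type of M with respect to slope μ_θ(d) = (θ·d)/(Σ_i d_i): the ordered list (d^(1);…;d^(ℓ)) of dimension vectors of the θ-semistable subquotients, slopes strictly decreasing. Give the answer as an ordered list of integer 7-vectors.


Barcode: M ≅ I[1,3], I[2,2], I[2,3], I[4,4]^2, I[4,7], I[6,7]. HN layers by μ_θ (5 steps, strictly decreasing):
  μ^(1)=33; μ^(2)=19; μ^(3)=5; μ^(4)=-9; μ^(5)=-23

((0, 0, 0, 2, 0, 0, 0); (0, 0, 0, 0, 0, 0, 2); (0, 0, 2, 0, 0, 0, 0); (0, 3, 0, 0, 0, 2, 0); (1, 0, 0, 1, 1, 0, 0))


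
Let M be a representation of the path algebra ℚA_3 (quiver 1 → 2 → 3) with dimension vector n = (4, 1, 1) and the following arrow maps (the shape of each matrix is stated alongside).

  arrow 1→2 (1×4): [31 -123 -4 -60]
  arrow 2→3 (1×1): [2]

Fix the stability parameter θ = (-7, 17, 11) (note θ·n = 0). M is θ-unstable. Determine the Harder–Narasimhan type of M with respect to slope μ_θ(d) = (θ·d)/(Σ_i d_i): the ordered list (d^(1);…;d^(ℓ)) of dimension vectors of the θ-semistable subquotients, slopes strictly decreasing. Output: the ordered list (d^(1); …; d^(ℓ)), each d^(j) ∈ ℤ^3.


Barcode: M ≅ I[1,1]^3, I[1,3]. HN layers by μ_θ (2 steps, strictly decreasing):
  μ^(1)=14; μ^(2)=-7

((0, 1, 1); (4, 0, 0))


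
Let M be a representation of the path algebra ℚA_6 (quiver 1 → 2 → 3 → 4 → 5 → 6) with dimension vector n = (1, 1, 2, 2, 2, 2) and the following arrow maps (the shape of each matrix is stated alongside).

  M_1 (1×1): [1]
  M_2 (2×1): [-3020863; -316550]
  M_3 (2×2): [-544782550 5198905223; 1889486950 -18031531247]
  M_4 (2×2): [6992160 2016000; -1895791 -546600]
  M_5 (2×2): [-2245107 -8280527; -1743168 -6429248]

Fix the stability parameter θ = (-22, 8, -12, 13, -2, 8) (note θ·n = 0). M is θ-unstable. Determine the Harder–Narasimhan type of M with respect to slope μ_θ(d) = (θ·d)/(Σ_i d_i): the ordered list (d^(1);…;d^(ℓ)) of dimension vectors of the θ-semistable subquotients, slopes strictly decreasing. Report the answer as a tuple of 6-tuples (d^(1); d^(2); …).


Via rank(M_{q-1}∘⋯∘M_p): M ≅ I[1,3], I[3,6], I[4,4], I[5,5], I[6,6].
μ_θ-semistable layers: μ^(1)=13; μ^(2)=8; μ^(3)=11/2; μ^(4)=-2; μ^(5)=-12; μ^(6)=-22

((0, 0, 0, 1, 0, 0); (0, 0, 0, 0, 0, 2); (0, 0, 0, 1, 1, 0); (0, 1, 1, 0, 1, 0); (0, 0, 1, 0, 0, 0); (1, 0, 0, 0, 0, 0))


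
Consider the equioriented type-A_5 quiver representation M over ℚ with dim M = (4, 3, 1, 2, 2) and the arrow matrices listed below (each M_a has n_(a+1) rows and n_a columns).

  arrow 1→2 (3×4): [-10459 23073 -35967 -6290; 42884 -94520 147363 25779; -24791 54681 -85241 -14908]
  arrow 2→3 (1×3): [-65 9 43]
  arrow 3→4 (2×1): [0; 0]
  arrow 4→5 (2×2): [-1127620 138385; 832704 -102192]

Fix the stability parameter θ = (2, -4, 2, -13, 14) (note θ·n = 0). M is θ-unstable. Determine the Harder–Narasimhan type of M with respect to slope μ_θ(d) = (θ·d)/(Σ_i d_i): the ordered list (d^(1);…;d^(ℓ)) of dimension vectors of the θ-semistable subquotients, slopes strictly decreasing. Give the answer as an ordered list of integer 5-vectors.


Interval decomposition of M: I[1,1], I[1,2]^2, I[1,3], I[4,4], I[4,5], I[5,5].
HN type (ℓ=4): μ^(1)=14; μ^(2)=2; μ^(3)=-1; μ^(4)=-13

((0, 0, 0, 0, 2); (1, 0, 1, 0, 0); (3, 3, 0, 0, 0); (0, 0, 0, 2, 0))


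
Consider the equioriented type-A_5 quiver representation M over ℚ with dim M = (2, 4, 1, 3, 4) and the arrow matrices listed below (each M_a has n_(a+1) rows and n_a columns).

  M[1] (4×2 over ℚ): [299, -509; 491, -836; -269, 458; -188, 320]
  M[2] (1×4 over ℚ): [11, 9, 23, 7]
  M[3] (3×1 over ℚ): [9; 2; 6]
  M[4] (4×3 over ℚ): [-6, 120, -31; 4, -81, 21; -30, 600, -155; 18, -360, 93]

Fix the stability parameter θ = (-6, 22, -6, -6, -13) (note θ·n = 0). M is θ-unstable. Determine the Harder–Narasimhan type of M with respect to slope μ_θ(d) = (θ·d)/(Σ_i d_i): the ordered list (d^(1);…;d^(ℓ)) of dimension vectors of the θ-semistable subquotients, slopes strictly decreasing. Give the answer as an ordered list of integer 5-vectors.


Barcode: M ≅ I[1,2], I[1,4], I[2,2]^2, I[4,5]^2, I[5,5]^2. HN layers by μ_θ (5 steps, strictly decreasing):
  μ^(1)=22; μ^(2)=10/3; μ^(3)=-6; μ^(4)=-19/2; μ^(5)=-13

((0, 3, 0, 0, 0); (0, 1, 1, 1, 0); (2, 0, 0, 0, 0); (0, 0, 0, 2, 2); (0, 0, 0, 0, 2))


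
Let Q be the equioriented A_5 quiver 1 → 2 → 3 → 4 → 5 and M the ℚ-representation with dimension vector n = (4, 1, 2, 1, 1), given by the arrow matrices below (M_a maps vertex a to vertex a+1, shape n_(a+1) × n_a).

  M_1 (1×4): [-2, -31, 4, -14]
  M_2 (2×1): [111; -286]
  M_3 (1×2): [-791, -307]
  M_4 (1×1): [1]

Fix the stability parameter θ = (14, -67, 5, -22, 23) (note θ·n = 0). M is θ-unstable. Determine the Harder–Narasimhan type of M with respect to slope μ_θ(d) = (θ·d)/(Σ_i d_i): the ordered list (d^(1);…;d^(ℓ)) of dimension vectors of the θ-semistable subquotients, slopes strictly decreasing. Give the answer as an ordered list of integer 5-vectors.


Interval decomposition of M: I[1,1]^3, I[1,5], I[3,3].
HN type (ℓ=5): μ^(1)=23; μ^(2)=14; μ^(3)=5; μ^(4)=-17/2; μ^(5)=-53/2

((0, 0, 0, 0, 1); (3, 0, 0, 0, 0); (0, 0, 1, 0, 0); (0, 0, 1, 1, 0); (1, 1, 0, 0, 0))


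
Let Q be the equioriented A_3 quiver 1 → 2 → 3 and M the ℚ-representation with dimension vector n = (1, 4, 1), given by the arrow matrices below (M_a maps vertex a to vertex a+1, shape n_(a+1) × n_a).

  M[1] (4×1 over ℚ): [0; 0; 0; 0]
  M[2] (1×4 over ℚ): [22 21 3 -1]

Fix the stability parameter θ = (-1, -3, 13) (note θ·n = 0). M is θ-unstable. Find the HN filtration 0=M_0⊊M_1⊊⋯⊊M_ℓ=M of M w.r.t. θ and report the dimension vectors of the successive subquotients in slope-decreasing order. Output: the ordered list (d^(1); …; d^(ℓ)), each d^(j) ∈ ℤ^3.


Barcode: M ≅ I[1,1], I[2,2]^3, I[2,3]. HN layers by μ_θ (3 steps, strictly decreasing):
  μ^(1)=13; μ^(2)=-1; μ^(3)=-3

((0, 0, 1); (1, 0, 0); (0, 4, 0))


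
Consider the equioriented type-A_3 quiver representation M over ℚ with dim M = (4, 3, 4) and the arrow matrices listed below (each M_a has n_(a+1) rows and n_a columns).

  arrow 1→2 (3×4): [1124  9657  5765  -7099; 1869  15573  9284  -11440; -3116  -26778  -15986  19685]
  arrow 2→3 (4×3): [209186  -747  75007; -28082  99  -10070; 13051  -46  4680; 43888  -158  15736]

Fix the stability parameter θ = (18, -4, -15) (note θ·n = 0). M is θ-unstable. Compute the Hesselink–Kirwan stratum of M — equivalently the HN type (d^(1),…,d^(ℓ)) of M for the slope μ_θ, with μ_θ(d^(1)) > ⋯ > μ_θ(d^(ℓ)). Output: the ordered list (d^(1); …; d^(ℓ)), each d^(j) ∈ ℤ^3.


Interval decomposition of M: I[1,1], I[1,3]^3, I[3,3].
HN type (ℓ=3): μ^(1)=18; μ^(2)=-1/3; μ^(3)=-15

((1, 0, 0); (3, 3, 3); (0, 0, 1))


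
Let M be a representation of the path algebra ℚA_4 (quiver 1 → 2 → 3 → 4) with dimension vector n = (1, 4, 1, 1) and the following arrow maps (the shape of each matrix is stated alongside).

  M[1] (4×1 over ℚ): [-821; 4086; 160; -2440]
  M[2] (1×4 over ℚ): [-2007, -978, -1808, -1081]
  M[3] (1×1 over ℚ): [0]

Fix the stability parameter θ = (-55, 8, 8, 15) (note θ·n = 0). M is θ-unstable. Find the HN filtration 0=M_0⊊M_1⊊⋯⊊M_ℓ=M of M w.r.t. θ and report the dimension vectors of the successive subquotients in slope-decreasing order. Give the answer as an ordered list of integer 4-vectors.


Via rank(M_{q-1}∘⋯∘M_p): M ≅ I[1,3], I[2,2]^3, I[4,4].
μ_θ-semistable layers: μ^(1)=15; μ^(2)=8; μ^(3)=-55

((0, 0, 0, 1); (0, 4, 1, 0); (1, 0, 0, 0))


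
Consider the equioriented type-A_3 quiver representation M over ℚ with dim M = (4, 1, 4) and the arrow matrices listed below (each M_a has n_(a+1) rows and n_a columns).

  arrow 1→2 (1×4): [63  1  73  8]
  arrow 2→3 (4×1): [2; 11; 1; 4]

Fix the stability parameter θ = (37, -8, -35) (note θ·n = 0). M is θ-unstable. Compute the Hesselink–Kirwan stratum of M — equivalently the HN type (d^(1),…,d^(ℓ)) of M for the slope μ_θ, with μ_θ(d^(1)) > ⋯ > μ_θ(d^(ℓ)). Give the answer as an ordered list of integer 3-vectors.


Interval decomposition of M: I[1,1]^3, I[1,3], I[3,3]^3.
HN type (ℓ=3): μ^(1)=37; μ^(2)=-2; μ^(3)=-35

((3, 0, 0); (1, 1, 1); (0, 0, 3))


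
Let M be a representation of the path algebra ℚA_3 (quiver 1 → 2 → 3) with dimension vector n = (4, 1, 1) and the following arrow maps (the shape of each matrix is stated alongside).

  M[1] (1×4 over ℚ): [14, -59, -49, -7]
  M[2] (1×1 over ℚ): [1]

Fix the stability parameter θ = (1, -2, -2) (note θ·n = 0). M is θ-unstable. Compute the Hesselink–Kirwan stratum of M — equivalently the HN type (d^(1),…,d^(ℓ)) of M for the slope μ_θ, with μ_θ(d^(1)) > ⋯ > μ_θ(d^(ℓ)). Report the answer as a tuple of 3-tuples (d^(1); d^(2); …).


Interval decomposition of M: I[1,1]^3, I[1,3].
HN type (ℓ=2): μ^(1)=1; μ^(2)=-1

((3, 0, 0); (1, 1, 1))


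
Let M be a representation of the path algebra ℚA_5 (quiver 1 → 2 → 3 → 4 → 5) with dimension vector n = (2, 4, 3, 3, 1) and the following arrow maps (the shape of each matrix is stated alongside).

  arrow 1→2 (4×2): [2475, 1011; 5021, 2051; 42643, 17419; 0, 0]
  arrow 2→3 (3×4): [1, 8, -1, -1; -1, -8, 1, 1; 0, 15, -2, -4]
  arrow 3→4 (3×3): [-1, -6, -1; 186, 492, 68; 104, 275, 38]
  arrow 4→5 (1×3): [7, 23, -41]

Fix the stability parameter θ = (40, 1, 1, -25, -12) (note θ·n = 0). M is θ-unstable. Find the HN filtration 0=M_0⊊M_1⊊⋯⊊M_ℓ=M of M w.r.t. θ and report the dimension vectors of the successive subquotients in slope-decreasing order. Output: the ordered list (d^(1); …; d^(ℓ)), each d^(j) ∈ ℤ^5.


Via rank(M_{q-1}∘⋯∘M_p): M ≅ I[1,2], I[1,5], I[2,2], I[2,4], I[3,4].
μ_θ-semistable layers: μ^(1)=41/2; μ^(2)=1; μ^(3)=-23/3; μ^(4)=-12

((1, 1, 0, 0, 0); (1, 2, 1, 1, 1); (0, 1, 1, 1, 0); (0, 0, 1, 1, 0))


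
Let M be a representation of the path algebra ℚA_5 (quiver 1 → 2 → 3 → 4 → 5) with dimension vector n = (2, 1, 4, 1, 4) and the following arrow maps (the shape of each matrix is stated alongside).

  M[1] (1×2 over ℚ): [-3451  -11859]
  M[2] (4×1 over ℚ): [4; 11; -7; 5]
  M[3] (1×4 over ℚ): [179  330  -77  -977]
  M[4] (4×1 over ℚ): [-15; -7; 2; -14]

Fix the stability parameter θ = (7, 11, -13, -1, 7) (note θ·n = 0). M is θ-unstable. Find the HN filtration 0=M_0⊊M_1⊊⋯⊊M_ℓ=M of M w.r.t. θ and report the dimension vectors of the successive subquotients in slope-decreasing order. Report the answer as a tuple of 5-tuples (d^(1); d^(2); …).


Barcode: M ≅ I[1,1], I[1,3], I[3,3]^2, I[3,5], I[5,5]^3. HN layers by μ_θ (4 steps, strictly decreasing):
  μ^(1)=7; μ^(2)=5/3; μ^(3)=-1; μ^(4)=-13

((1, 0, 0, 0, 4); (1, 1, 1, 0, 0); (0, 0, 0, 1, 0); (0, 0, 3, 0, 0))


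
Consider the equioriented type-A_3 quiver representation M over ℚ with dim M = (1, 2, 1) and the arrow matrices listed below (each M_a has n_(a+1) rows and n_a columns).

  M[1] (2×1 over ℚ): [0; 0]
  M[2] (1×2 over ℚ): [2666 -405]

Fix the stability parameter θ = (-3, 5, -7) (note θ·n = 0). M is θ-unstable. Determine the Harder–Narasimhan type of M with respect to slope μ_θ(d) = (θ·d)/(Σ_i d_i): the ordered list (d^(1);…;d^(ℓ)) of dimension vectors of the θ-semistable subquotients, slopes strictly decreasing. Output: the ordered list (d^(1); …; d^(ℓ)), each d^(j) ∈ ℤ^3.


Via rank(M_{q-1}∘⋯∘M_p): M ≅ I[1,1], I[2,2], I[2,3].
μ_θ-semistable layers: μ^(1)=5; μ^(2)=-1; μ^(3)=-3

((0, 1, 0); (0, 1, 1); (1, 0, 0))


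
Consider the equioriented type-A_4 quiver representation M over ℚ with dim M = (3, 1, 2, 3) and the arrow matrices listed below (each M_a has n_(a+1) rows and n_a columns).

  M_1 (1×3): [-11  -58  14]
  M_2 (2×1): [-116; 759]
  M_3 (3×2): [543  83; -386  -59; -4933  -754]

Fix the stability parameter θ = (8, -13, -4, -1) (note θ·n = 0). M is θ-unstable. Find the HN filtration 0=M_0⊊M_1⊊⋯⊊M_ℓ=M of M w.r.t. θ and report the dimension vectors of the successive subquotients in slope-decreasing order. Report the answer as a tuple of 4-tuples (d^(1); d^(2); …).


Via rank(M_{q-1}∘⋯∘M_p): M ≅ I[1,1]^2, I[1,4], I[3,4], I[4,4].
μ_θ-semistable layers: μ^(1)=8; μ^(2)=-1; μ^(3)=-3; μ^(4)=-4

((2, 0, 0, 0); (0, 0, 0, 3); (1, 1, 1, 0); (0, 0, 1, 0))


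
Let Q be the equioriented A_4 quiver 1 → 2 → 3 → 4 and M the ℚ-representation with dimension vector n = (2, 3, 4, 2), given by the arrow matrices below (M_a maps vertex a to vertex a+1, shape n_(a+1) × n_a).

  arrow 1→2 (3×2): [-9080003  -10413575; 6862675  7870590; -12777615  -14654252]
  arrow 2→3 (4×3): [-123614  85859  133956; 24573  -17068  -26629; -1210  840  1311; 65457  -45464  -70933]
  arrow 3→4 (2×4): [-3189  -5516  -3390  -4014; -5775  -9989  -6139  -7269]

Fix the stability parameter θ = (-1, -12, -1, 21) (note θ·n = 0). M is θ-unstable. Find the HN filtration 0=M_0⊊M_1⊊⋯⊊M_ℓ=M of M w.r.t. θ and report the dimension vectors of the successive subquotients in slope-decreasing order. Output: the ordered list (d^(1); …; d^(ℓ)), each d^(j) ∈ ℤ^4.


Via rank(M_{q-1}∘⋯∘M_p): M ≅ I[1,3], I[1,4], I[2,4], I[3,3].
μ_θ-semistable layers: μ^(1)=21; μ^(2)=-1; μ^(3)=-13/2; μ^(4)=-12

((0, 0, 0, 2); (0, 0, 4, 0); (2, 2, 0, 0); (0, 1, 0, 0))


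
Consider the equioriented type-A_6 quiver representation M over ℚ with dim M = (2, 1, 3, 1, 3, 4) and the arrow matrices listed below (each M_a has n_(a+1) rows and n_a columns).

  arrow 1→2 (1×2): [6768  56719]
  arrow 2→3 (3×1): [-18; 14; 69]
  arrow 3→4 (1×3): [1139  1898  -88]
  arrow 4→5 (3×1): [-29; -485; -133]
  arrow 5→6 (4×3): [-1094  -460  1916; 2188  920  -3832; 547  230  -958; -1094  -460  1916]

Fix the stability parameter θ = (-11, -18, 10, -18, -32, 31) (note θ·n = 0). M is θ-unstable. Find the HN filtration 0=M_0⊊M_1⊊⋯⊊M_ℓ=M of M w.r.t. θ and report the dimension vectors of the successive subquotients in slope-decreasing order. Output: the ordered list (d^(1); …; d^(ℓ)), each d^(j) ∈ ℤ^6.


Via rank(M_{q-1}∘⋯∘M_p): M ≅ I[1,1], I[1,6], I[3,3]^2, I[5,5]^2, I[6,6]^3.
μ_θ-semistable layers: μ^(1)=31; μ^(2)=10; μ^(3)=-11; μ^(4)=-40/3; μ^(5)=-29/2; μ^(6)=-32

((0, 0, 0, 0, 0, 4); (0, 0, 2, 0, 0, 0); (1, 0, 0, 0, 0, 0); (0, 0, 1, 1, 1, 0); (1, 1, 0, 0, 0, 0); (0, 0, 0, 0, 2, 0))


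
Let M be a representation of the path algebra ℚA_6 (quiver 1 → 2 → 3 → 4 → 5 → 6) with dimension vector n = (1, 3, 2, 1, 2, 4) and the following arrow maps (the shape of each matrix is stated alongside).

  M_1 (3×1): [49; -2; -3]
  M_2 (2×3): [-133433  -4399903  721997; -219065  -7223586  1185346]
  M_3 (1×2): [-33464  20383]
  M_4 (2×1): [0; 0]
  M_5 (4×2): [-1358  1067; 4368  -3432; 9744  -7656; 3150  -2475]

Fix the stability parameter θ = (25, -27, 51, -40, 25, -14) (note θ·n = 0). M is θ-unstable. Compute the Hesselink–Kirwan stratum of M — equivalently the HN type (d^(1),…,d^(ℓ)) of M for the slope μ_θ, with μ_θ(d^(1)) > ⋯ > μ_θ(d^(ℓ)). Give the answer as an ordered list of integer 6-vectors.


Interval decomposition of M: I[1,4], I[2,2], I[2,3], I[5,5], I[5,6], I[6,6]^3.
HN type (ℓ=6): μ^(1)=51; μ^(2)=25; μ^(3)=11/2; μ^(4)=-1; μ^(5)=-14; μ^(6)=-27

((0, 0, 1, 0, 0, 0); (0, 0, 0, 0, 1, 0); (0, 0, 1, 1, 1, 1); (1, 1, 0, 0, 0, 0); (0, 0, 0, 0, 0, 3); (0, 2, 0, 0, 0, 0))


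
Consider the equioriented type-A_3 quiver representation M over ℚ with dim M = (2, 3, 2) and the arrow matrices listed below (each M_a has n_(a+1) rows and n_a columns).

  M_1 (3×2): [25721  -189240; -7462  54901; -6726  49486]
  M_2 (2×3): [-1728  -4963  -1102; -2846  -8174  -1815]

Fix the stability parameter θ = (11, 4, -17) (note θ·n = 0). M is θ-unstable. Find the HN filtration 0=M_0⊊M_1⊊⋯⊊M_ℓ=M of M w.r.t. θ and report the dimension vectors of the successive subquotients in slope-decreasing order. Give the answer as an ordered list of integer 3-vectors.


Barcode: M ≅ I[1,2], I[1,3], I[2,3]. HN layers by μ_θ (3 steps, strictly decreasing):
  μ^(1)=15/2; μ^(2)=-2/3; μ^(3)=-13/2

((1, 1, 0); (1, 1, 1); (0, 1, 1))


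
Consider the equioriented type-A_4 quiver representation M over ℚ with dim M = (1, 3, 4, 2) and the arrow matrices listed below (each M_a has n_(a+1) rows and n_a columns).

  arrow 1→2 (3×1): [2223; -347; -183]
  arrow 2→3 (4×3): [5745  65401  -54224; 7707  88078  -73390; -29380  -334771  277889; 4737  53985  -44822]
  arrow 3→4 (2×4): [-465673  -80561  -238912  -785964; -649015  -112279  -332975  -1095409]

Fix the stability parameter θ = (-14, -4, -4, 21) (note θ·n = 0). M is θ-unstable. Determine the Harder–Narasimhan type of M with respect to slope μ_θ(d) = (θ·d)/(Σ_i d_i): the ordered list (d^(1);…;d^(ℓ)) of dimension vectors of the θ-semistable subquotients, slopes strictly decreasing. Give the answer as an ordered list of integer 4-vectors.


Interval decomposition of M: I[1,4], I[2,3], I[2,4], I[3,3].
HN type (ℓ=3): μ^(1)=21; μ^(2)=-4; μ^(3)=-14

((0, 0, 0, 2); (0, 3, 4, 0); (1, 0, 0, 0))


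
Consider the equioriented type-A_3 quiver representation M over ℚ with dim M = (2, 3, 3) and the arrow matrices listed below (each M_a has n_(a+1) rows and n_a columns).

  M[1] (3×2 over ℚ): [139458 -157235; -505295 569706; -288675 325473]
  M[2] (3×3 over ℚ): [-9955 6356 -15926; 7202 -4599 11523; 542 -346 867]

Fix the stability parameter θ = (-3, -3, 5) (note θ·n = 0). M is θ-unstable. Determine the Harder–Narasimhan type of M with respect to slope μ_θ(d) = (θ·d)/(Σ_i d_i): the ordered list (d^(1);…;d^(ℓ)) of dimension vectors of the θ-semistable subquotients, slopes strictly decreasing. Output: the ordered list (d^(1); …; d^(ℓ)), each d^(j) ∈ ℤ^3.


Barcode: M ≅ I[1,3]^2, I[2,3]. HN layers by μ_θ (2 steps, strictly decreasing):
  μ^(1)=5; μ^(2)=-3

((0, 0, 3); (2, 3, 0))


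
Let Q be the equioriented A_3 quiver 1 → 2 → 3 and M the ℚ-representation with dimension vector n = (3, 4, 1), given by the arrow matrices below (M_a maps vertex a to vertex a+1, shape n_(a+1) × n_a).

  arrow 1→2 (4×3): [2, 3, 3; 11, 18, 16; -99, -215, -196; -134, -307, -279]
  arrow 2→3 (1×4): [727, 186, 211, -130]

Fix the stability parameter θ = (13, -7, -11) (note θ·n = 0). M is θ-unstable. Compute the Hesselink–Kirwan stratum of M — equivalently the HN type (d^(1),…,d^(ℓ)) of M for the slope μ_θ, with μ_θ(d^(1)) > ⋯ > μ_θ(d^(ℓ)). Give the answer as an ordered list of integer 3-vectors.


Via rank(M_{q-1}∘⋯∘M_p): M ≅ I[1,2]^2, I[1,3], I[2,2].
μ_θ-semistable layers: μ^(1)=3; μ^(2)=-5/3; μ^(3)=-7

((2, 2, 0); (1, 1, 1); (0, 1, 0))


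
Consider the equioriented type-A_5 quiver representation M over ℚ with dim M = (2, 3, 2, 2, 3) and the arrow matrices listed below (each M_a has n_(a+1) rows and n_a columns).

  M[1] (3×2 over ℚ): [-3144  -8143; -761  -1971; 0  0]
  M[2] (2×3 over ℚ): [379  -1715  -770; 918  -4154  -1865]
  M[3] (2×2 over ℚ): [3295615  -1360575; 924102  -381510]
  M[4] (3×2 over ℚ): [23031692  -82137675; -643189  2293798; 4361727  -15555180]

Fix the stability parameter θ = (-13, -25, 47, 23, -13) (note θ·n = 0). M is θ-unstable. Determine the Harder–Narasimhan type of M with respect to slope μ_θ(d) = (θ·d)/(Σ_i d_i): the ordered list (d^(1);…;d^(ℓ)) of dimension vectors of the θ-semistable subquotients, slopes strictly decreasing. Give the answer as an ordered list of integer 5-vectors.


Barcode: M ≅ I[1,3], I[1,5], I[2,2], I[4,5], I[5,5]. HN layers by μ_θ (6 steps, strictly decreasing):
  μ^(1)=47; μ^(2)=19; μ^(3)=5; μ^(4)=-13; μ^(5)=-19; μ^(6)=-25

((0, 0, 1, 0, 0); (0, 0, 1, 1, 1); (0, 0, 0, 1, 1); (0, 0, 0, 0, 1); (2, 2, 0, 0, 0); (0, 1, 0, 0, 0))


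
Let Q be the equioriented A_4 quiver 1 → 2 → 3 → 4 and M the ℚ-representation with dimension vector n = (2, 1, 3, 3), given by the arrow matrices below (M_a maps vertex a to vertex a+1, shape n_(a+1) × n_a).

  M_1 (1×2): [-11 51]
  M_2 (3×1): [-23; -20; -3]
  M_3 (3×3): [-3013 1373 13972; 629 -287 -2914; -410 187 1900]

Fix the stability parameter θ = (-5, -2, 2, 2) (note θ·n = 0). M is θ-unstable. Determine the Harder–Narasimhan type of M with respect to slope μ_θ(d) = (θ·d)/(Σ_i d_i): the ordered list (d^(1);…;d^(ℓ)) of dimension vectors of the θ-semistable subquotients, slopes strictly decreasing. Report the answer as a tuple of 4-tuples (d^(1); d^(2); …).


Interval decomposition of M: I[1,1], I[1,4], I[3,4]^2.
HN type (ℓ=3): μ^(1)=2; μ^(2)=-2; μ^(3)=-5

((0, 0, 3, 3); (0, 1, 0, 0); (2, 0, 0, 0))
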